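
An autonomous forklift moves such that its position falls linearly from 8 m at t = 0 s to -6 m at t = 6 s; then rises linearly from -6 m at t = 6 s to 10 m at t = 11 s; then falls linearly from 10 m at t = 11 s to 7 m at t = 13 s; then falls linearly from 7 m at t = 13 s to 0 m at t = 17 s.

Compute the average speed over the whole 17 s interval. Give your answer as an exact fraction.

Average speed = (total path length)/(elapsed time); on a piecewise-linear x-t graph the path length is Σ|Δx|.
0–6 s: |Δx| = |-6 − 8| = 14 m
6–11 s: |Δx| = |10 − -6| = 16 m
11–13 s: |Δx| = |7 − 10| = 3 m
13–17 s: |Δx| = |0 − 7| = 7 m
Total path = 40 m; average speed = 40/17 = 40/17 m/s.

40/17 m/s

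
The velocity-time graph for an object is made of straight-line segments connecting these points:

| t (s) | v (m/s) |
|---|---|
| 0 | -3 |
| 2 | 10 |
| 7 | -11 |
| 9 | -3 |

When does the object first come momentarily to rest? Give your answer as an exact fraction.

t = 6/13 s

v changes sign on 0–2 s (from -3 to 10); the graph is linear there, so v = 0 at t = 0 + (3)·(2 − 0)/(10 − -3) = 6/13 s.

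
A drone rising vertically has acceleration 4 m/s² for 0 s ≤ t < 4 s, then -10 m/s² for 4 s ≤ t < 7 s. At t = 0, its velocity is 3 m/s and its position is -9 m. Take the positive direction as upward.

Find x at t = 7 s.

On each constant-a segment, Δv = aΔt and Δx = v₀Δt + ½aΔt²; chain segment to segment.
0–4 s: v starts 3 m/s; Δx = 3·4 + ½·4·4² = 44 m; v ends 19 m/s.
4–7 s: v starts 19 m/s; Δx = 19·3 + ½·-10·3² = 12 m; v ends -11 m/s.
x(7) = -9 + Σ Δx = 47 m.

47 m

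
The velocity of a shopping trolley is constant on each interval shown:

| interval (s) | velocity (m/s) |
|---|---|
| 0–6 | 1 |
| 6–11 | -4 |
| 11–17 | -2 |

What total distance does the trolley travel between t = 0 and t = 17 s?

38 m

Distance (not displacement) is the total path length: add the absolute areas under v-t.
0–6 s: |1| × 6 = 6 m
6–11 s: |-4| × 5 = 20 m
11–17 s: |-2| × 6 = 12 m
Total distance = 38 m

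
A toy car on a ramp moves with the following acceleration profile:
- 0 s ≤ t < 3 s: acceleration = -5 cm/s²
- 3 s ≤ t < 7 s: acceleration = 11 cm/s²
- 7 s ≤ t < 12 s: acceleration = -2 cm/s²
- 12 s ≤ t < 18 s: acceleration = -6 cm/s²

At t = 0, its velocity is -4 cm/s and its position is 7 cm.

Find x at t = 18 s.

66.5 cm

On each constant-a segment, Δv = aΔt and Δx = v₀Δt + ½aΔt²; chain segment to segment.
0–3 s: v starts -4 cm/s; Δx = -4·3 + ½·-5·3² = -34.5 cm; v ends -19 cm/s.
3–7 s: v starts -19 cm/s; Δx = -19·4 + ½·11·4² = 12 cm; v ends 25 cm/s.
7–12 s: v starts 25 cm/s; Δx = 25·5 + ½·-2·5² = 100 cm; v ends 15 cm/s.
12–18 s: v starts 15 cm/s; Δx = 15·6 + ½·-6·6² = -18 cm; v ends -21 cm/s.
x(18) = 7 + Σ Δx = 66.5 cm.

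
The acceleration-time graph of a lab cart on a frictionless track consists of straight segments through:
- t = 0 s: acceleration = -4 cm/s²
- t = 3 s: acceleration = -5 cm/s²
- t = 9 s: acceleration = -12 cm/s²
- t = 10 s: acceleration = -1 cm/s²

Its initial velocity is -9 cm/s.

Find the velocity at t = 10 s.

-80 cm/s

Δv equals the area under the a-t graph; then v = v₀ + Δv.
0–3 s: ½(-4 + -5)(3) = -13.5 cm/s
3–9 s: ½(-5 + -12)(6) = -51 cm/s
9–10 s: ½(-12 + -1)(1) = -6.5 cm/s
Δv = -71 cm/s, so v(10) = -9 + (-71) = -80 cm/s.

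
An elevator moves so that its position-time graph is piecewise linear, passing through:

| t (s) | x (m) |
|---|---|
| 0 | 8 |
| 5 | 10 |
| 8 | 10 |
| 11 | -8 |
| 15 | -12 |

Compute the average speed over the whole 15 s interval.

1.6 m/s

Average speed = (total path length)/(elapsed time); on a piecewise-linear x-t graph the path length is Σ|Δx|.
0–5 s: |Δx| = |10 − 8| = 2 m
5–8 s: |Δx| = |10 − 10| = 0 m
8–11 s: |Δx| = |-8 − 10| = 18 m
11–15 s: |Δx| = |-12 − -8| = 4 m
Total path = 24 m; average speed = 24/15 = 1.6 m/s.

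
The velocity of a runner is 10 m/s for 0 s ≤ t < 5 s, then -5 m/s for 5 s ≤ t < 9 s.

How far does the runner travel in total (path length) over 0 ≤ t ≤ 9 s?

70 m

Distance (not displacement) is the total path length: add the absolute areas under v-t.
0–5 s: |10| × 5 = 50 m
5–9 s: |-5| × 4 = 20 m
Total distance = 70 m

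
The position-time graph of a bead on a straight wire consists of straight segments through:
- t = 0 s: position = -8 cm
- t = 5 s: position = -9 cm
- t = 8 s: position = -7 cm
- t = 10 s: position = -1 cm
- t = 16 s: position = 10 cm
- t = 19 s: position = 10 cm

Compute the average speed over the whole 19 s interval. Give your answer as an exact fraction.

Average speed = (total path length)/(elapsed time); on a piecewise-linear x-t graph the path length is Σ|Δx|.
0–5 s: |Δx| = |-9 − -8| = 1 cm
5–8 s: |Δx| = |-7 − -9| = 2 cm
8–10 s: |Δx| = |-1 − -7| = 6 cm
10–16 s: |Δx| = |10 − -1| = 11 cm
16–19 s: |Δx| = |10 − 10| = 0 cm
Total path = 20 cm; average speed = 20/19 = 20/19 cm/s.

20/19 cm/s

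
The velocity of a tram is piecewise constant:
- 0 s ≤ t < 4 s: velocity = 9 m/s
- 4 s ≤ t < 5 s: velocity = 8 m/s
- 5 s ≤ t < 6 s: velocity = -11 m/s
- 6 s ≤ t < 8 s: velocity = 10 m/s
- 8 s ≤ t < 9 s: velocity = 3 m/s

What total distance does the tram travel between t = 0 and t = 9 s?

Distance (not displacement) is the total path length: add the absolute areas under v-t.
0–4 s: |9| × 4 = 36 m
4–5 s: |8| × 1 = 8 m
5–6 s: |-11| × 1 = 11 m
6–8 s: |10| × 2 = 20 m
8–9 s: |3| × 1 = 3 m
Total distance = 78 m

78 m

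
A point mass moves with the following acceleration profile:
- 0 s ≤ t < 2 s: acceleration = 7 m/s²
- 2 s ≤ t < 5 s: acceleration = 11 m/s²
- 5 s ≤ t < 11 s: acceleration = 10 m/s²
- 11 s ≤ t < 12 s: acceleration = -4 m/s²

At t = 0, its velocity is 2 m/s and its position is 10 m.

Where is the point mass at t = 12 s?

On each constant-a segment, Δv = aΔt and Δx = v₀Δt + ½aΔt²; chain segment to segment.
0–2 s: v starts 2 m/s; Δx = 2·2 + ½·7·2² = 18 m; v ends 16 m/s.
2–5 s: v starts 16 m/s; Δx = 16·3 + ½·11·3² = 97.5 m; v ends 49 m/s.
5–11 s: v starts 49 m/s; Δx = 49·6 + ½·10·6² = 474 m; v ends 109 m/s.
11–12 s: v starts 109 m/s; Δx = 109·1 + ½·-4·1² = 107 m; v ends 105 m/s.
x(12) = 10 + Σ Δx = 706.5 m.

706.5 m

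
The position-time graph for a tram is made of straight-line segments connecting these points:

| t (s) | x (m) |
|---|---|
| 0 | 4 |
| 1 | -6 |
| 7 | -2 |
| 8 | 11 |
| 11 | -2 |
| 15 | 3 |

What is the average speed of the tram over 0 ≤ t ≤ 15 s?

Average speed = (total path length)/(elapsed time); on a piecewise-linear x-t graph the path length is Σ|Δx|.
0–1 s: |Δx| = |-6 − 4| = 10 m
1–7 s: |Δx| = |-2 − -6| = 4 m
7–8 s: |Δx| = |11 − -2| = 13 m
8–11 s: |Δx| = |-2 − 11| = 13 m
11–15 s: |Δx| = |3 − -2| = 5 m
Total path = 45 m; average speed = 45/15 = 3 m/s.

3 m/s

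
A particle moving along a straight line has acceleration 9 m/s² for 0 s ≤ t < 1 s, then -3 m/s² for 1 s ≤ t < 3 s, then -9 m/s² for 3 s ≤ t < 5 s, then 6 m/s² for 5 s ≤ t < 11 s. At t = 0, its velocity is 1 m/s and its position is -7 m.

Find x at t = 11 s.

On each constant-a segment, Δv = aΔt and Δx = v₀Δt + ½aΔt²; chain segment to segment.
0–1 s: v starts 1 m/s; Δx = 1·1 + ½·9·1² = 5.5 m; v ends 10 m/s.
1–3 s: v starts 10 m/s; Δx = 10·2 + ½·-3·2² = 14 m; v ends 4 m/s.
3–5 s: v starts 4 m/s; Δx = 4·2 + ½·-9·2² = -10 m; v ends -14 m/s.
5–11 s: v starts -14 m/s; Δx = -14·6 + ½·6·6² = 24 m; v ends 22 m/s.
x(11) = -7 + Σ Δx = 26.5 m.

26.5 m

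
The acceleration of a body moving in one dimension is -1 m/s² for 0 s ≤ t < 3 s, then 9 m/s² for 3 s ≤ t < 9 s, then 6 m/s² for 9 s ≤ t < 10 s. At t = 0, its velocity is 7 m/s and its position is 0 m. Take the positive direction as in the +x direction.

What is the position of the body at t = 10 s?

263.5 m

On each constant-a segment, Δv = aΔt and Δx = v₀Δt + ½aΔt²; chain segment to segment.
0–3 s: v starts 7 m/s; Δx = 7·3 + ½·-1·3² = 16.5 m; v ends 4 m/s.
3–9 s: v starts 4 m/s; Δx = 4·6 + ½·9·6² = 186 m; v ends 58 m/s.
9–10 s: v starts 58 m/s; Δx = 58·1 + ½·6·1² = 61 m; v ends 64 m/s.
x(10) = 0 + Σ Δx = 263.5 m.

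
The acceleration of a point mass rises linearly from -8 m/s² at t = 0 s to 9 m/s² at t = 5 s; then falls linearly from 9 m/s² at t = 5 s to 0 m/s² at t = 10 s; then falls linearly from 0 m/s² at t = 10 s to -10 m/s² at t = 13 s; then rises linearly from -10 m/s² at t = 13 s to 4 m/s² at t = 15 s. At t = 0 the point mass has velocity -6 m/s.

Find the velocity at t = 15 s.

-2 m/s

Δv equals the area under the a-t graph; then v = v₀ + Δv.
0–5 s: ½(-8 + 9)(5) = 2.5 m/s
5–10 s: ½(9 + 0)(5) = 22.5 m/s
10–13 s: ½(0 + -10)(3) = -15 m/s
13–15 s: ½(-10 + 4)(2) = -6 m/s
Δv = 4 m/s, so v(15) = -6 + (4) = -2 m/s.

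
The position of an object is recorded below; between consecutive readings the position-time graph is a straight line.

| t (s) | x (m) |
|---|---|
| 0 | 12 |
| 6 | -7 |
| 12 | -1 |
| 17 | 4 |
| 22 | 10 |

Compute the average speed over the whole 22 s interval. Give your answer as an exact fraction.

18/11 m/s

Average speed = (total path length)/(elapsed time); on a piecewise-linear x-t graph the path length is Σ|Δx|.
0–6 s: |Δx| = |-7 − 12| = 19 m
6–12 s: |Δx| = |-1 − -7| = 6 m
12–17 s: |Δx| = |4 − -1| = 5 m
17–22 s: |Δx| = |10 − 4| = 6 m
Total path = 36 m; average speed = 36/22 = 18/11 m/s.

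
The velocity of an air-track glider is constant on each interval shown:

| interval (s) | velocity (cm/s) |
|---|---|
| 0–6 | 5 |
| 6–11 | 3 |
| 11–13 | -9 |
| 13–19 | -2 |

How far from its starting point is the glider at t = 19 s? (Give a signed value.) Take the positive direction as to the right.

15 cm

Net displacement equals the area under the velocity-time graph (areas below the axis count negative).
0–6 s: 5 × 6 = 30 cm
6–11 s: 3 × 5 = 15 cm
11–13 s: -9 × 2 = -18 cm
13–19 s: -2 × 6 = -12 cm
Net displacement = 15 cm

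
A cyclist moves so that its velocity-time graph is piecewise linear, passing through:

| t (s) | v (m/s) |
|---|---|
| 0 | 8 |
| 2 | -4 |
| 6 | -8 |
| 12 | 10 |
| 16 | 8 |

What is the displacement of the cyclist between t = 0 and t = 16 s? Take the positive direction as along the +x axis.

Net displacement equals the area under the velocity-time graph (areas below the axis count negative).
0–2 s: ½(8 + -4)(2) = 4 m
2–6 s: ½(-4 + -8)(4) = -24 m
6–12 s: ½(-8 + 10)(6) = 6 m
12–16 s: ½(10 + 8)(4) = 36 m
Net displacement = 22 m

22 m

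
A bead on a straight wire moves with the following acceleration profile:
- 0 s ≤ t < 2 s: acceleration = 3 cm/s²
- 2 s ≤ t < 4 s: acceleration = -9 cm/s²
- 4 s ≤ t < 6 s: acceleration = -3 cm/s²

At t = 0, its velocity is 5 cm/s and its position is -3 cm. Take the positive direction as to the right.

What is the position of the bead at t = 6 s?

On each constant-a segment, Δv = aΔt and Δx = v₀Δt + ½aΔt²; chain segment to segment.
0–2 s: v starts 5 cm/s; Δx = 5·2 + ½·3·2² = 16 cm; v ends 11 cm/s.
2–4 s: v starts 11 cm/s; Δx = 11·2 + ½·-9·2² = 4 cm; v ends -7 cm/s.
4–6 s: v starts -7 cm/s; Δx = -7·2 + ½·-3·2² = -20 cm; v ends -13 cm/s.
x(6) = -3 + Σ Δx = -3 cm.

-3 cm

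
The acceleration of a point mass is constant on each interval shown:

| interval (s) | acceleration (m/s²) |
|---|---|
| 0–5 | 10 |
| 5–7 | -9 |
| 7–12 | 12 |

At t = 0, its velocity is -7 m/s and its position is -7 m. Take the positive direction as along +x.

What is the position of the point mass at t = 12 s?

426 m

On each constant-a segment, Δv = aΔt and Δx = v₀Δt + ½aΔt²; chain segment to segment.
0–5 s: v starts -7 m/s; Δx = -7·5 + ½·10·5² = 90 m; v ends 43 m/s.
5–7 s: v starts 43 m/s; Δx = 43·2 + ½·-9·2² = 68 m; v ends 25 m/s.
7–12 s: v starts 25 m/s; Δx = 25·5 + ½·12·5² = 275 m; v ends 85 m/s.
x(12) = -7 + Σ Δx = 426 m.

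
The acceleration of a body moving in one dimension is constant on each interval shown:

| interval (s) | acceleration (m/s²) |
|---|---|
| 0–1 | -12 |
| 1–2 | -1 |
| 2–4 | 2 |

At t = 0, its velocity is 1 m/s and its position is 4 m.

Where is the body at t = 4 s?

On each constant-a segment, Δv = aΔt and Δx = v₀Δt + ½aΔt²; chain segment to segment.
0–1 s: v starts 1 m/s; Δx = 1·1 + ½·-12·1² = -5 m; v ends -11 m/s.
1–2 s: v starts -11 m/s; Δx = -11·1 + ½·-1·1² = -11.5 m; v ends -12 m/s.
2–4 s: v starts -12 m/s; Δx = -12·2 + ½·2·2² = -20 m; v ends -8 m/s.
x(4) = 4 + Σ Δx = -32.5 m.

-32.5 m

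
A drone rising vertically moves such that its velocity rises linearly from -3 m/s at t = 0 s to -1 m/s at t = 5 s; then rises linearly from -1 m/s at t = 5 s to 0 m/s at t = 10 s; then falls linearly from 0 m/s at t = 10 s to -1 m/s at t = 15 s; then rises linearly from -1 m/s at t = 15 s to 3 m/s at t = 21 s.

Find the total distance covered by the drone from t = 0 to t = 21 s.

22.5 m

Distance (not displacement) is the total path length: add the absolute areas under v-t.
0–5 s: |½(-3 + -1)(5)| = 10 m
5–10 s: |½(-1 + 0)(5)| = 2.5 m
10–15 s: |½(0 + -1)(5)| = 2.5 m
15–21 s: v = 0 at t = 16.5 s; triangle areas 0.75 + 6.75 = 7.5 m
Total distance = 22.5 m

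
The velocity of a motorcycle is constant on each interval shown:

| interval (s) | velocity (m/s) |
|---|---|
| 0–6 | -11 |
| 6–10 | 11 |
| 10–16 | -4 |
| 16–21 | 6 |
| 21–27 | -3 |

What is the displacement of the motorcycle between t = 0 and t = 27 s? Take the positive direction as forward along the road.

Displacement is the signed area under the v-t curve.
0–6 s: -11 × 6 = -66 m
6–10 s: 11 × 4 = 44 m
10–16 s: -4 × 6 = -24 m
16–21 s: 6 × 5 = 30 m
21–27 s: -3 × 6 = -18 m
Net displacement = -34 m

-34 m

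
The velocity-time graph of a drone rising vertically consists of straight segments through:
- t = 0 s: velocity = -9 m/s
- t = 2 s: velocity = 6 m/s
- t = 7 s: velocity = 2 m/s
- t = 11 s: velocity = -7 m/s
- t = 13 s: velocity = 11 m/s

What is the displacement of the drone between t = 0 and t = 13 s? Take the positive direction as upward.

Displacement is the signed area under the v-t curve.
0–2 s: ½(-9 + 6)(2) = -3 m
2–7 s: ½(6 + 2)(5) = 20 m
7–11 s: ½(2 + -7)(4) = -10 m
11–13 s: ½(-7 + 11)(2) = 4 m
Net displacement = 11 m

11 m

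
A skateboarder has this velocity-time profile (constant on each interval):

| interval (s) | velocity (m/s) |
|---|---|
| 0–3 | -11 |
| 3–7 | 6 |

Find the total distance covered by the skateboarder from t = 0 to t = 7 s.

Distance (not displacement) is the total path length: add the absolute areas under v-t.
0–3 s: |-11| × 3 = 33 m
3–7 s: |6| × 4 = 24 m
Total distance = 57 m

57 m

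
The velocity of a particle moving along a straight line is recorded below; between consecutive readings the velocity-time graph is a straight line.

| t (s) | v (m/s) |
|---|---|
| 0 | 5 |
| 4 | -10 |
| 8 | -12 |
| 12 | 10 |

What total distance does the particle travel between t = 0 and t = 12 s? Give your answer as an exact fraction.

Distance (not displacement) is the total path length: add the absolute areas under v-t.
0–4 s: v = 0 at t = 4/3 s; triangle areas 10/3 + 40/3 = 50/3 m
4–8 s: |½(-10 + -12)(4)| = 44 m
8–12 s: v = 0 at t = 112/11 s; triangle areas 144/11 + 100/11 = 244/11 m
Total distance = 2734/33 m

2734/33 m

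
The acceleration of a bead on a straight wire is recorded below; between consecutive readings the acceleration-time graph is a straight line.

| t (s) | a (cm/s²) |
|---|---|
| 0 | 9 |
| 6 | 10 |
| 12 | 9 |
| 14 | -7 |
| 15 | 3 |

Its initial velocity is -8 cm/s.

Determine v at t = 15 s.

Δv equals the area under the a-t graph; then v = v₀ + Δv.
0–6 s: ½(9 + 10)(6) = 57 cm/s
6–12 s: ½(10 + 9)(6) = 57 cm/s
12–14 s: ½(9 + -7)(2) = 2 cm/s
14–15 s: ½(-7 + 3)(1) = -2 cm/s
Δv = 114 cm/s, so v(15) = -8 + (114) = 106 cm/s.

106 cm/s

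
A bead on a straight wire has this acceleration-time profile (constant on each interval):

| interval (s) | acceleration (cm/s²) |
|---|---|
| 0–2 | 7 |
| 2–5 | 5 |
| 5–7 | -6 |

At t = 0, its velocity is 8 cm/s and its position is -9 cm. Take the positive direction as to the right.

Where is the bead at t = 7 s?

171.5 cm

On each constant-a segment, Δv = aΔt and Δx = v₀Δt + ½aΔt²; chain segment to segment.
0–2 s: v starts 8 cm/s; Δx = 8·2 + ½·7·2² = 30 cm; v ends 22 cm/s.
2–5 s: v starts 22 cm/s; Δx = 22·3 + ½·5·3² = 88.5 cm; v ends 37 cm/s.
5–7 s: v starts 37 cm/s; Δx = 37·2 + ½·-6·2² = 62 cm; v ends 25 cm/s.
x(7) = -9 + Σ Δx = 171.5 cm.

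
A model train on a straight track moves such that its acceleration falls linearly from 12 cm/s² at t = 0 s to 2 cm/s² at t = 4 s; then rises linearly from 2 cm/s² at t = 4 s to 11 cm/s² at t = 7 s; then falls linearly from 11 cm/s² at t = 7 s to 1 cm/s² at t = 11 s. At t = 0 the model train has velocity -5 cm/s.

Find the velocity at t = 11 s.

Δv equals the area under the a-t graph; then v = v₀ + Δv.
0–4 s: ½(12 + 2)(4) = 28 cm/s
4–7 s: ½(2 + 11)(3) = 19.5 cm/s
7–11 s: ½(11 + 1)(4) = 24 cm/s
Δv = 71.5 cm/s, so v(11) = -5 + (71.5) = 66.5 cm/s.

66.5 cm/s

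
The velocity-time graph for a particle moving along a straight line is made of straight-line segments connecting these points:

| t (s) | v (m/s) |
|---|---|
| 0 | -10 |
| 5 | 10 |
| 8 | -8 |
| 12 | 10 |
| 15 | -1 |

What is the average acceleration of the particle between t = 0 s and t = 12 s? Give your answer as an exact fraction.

5/3 m/s²

Average acceleration = Δv/Δt = (10 − -10)/(12 − 0) = 5/3 m/s².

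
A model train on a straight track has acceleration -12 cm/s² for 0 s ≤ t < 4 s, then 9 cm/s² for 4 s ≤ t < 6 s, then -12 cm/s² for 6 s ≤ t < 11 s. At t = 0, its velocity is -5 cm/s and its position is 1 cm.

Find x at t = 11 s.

On each constant-a segment, Δv = aΔt and Δx = v₀Δt + ½aΔt²; chain segment to segment.
0–4 s: v starts -5 cm/s; Δx = -5·4 + ½·-12·4² = -116 cm; v ends -53 cm/s.
4–6 s: v starts -53 cm/s; Δx = -53·2 + ½·9·2² = -88 cm; v ends -35 cm/s.
6–11 s: v starts -35 cm/s; Δx = -35·5 + ½·-12·5² = -325 cm; v ends -95 cm/s.
x(11) = 1 + Σ Δx = -528 cm.

-528 cm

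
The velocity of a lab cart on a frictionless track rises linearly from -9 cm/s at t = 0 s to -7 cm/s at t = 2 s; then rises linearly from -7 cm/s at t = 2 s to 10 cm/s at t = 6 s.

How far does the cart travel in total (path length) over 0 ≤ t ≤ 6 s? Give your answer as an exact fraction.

Distance (not displacement) is the total path length: add the absolute areas under v-t.
0–2 s: |½(-9 + -7)(2)| = 16 cm
2–6 s: v = 0 at t = 62/17 s; triangle areas 98/17 + 200/17 = 298/17 cm
Total distance = 570/17 cm

570/17 cm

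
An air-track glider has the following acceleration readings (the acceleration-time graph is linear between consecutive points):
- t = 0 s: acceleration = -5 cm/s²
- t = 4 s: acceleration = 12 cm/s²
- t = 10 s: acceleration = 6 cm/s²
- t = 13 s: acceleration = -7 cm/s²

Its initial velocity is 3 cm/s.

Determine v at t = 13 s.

69.5 cm/s

Δv equals the area under the a-t graph; then v = v₀ + Δv.
0–4 s: ½(-5 + 12)(4) = 14 cm/s
4–10 s: ½(12 + 6)(6) = 54 cm/s
10–13 s: ½(6 + -7)(3) = -1.5 cm/s
Δv = 66.5 cm/s, so v(13) = 3 + (66.5) = 69.5 cm/s.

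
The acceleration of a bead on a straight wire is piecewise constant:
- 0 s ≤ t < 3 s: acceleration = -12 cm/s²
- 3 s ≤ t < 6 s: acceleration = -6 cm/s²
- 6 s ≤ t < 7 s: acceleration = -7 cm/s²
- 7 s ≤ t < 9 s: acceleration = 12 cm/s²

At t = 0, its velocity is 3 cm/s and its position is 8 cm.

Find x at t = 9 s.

-309.5 cm

On each constant-a segment, Δv = aΔt and Δx = v₀Δt + ½aΔt²; chain segment to segment.
0–3 s: v starts 3 cm/s; Δx = 3·3 + ½·-12·3² = -45 cm; v ends -33 cm/s.
3–6 s: v starts -33 cm/s; Δx = -33·3 + ½·-6·3² = -126 cm; v ends -51 cm/s.
6–7 s: v starts -51 cm/s; Δx = -51·1 + ½·-7·1² = -54.5 cm; v ends -58 cm/s.
7–9 s: v starts -58 cm/s; Δx = -58·2 + ½·12·2² = -92 cm; v ends -34 cm/s.
x(9) = 8 + Σ Δx = -309.5 cm.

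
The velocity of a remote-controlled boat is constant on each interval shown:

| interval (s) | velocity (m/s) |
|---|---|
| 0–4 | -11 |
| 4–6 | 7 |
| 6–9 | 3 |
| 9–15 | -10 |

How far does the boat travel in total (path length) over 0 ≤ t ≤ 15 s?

127 m

Distance (not displacement) is the total path length: add the absolute areas under v-t.
0–4 s: |-11| × 4 = 44 m
4–6 s: |7| × 2 = 14 m
6–9 s: |3| × 3 = 9 m
9–15 s: |-10| × 6 = 60 m
Total distance = 127 m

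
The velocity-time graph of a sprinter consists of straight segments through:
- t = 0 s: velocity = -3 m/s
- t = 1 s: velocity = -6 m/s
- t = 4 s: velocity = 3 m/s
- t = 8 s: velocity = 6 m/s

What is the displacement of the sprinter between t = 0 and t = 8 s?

Displacement is the signed area under the v-t curve.
0–1 s: ½(-3 + -6)(1) = -4.5 m
1–4 s: ½(-6 + 3)(3) = -4.5 m
4–8 s: ½(3 + 6)(4) = 18 m
Net displacement = 9 m

9 m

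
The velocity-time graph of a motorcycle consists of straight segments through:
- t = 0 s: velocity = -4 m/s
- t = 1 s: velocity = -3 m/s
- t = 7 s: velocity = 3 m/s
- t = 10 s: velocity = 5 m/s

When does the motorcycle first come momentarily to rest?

v changes sign on 1–7 s (from -3 to 3); the graph is linear there, so v = 0 at t = 1 + (3)·(7 − 1)/(3 − -3) = 4 s.

t = 4 s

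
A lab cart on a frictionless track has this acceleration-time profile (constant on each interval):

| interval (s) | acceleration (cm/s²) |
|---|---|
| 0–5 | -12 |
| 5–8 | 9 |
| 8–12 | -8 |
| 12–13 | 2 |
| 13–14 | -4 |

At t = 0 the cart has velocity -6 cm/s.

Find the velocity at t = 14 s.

Δv equals the area under the a-t graph; then v = v₀ + Δv.
0–5 s: -12 × 5 = -60 cm/s
5–8 s: 9 × 3 = 27 cm/s
8–12 s: -8 × 4 = -32 cm/s
12–13 s: 2 × 1 = 2 cm/s
13–14 s: -4 × 1 = -4 cm/s
Δv = -67 cm/s, so v(14) = -6 + (-67) = -73 cm/s.

-73 cm/s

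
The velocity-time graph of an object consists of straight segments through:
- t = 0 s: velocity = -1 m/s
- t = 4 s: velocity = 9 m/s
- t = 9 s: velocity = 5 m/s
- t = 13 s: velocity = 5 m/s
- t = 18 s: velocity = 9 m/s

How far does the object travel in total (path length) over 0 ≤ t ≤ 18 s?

Total distance travelled is ∫|v| dt — sum the magnitudes of each area piece.
0–4 s: v = 0 at t = 0.4 s; triangle areas 0.2 + 16.2 = 16.4 m
4–9 s: |½(9 + 5)(5)| = 35 m
9–13 s: |5| × 4 = 20 m
13–18 s: |½(5 + 9)(5)| = 35 m
Total distance = 106.4 m

106.4 m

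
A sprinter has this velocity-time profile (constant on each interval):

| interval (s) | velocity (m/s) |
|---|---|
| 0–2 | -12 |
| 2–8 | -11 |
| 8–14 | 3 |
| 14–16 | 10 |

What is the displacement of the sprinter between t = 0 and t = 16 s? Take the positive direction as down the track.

-52 m

Net displacement equals the area under the velocity-time graph (areas below the axis count negative).
0–2 s: -12 × 2 = -24 m
2–8 s: -11 × 6 = -66 m
8–14 s: 3 × 6 = 18 m
14–16 s: 10 × 2 = 20 m
Net displacement = -52 m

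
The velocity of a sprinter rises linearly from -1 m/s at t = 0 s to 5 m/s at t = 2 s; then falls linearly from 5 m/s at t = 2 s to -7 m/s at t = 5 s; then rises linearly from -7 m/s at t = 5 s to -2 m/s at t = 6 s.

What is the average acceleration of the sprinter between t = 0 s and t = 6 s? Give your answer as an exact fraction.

Average acceleration = Δv/Δt = (-2 − -1)/(6 − 0) = -1/6 m/s².

-1/6 m/s²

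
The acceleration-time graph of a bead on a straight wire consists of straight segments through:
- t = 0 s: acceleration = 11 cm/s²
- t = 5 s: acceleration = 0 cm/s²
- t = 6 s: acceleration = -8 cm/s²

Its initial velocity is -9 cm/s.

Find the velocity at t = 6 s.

14.5 cm/s

Δv equals the area under the a-t graph; then v = v₀ + Δv.
0–5 s: ½(11 + 0)(5) = 27.5 cm/s
5–6 s: ½(0 + -8)(1) = -4 cm/s
Δv = 23.5 cm/s, so v(6) = -9 + (23.5) = 14.5 cm/s.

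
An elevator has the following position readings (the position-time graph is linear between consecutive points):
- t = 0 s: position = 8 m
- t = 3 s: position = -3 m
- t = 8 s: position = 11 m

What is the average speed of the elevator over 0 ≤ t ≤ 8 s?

3.125 m/s

Average speed = (total path length)/(elapsed time); on a piecewise-linear x-t graph the path length is Σ|Δx|.
0–3 s: |Δx| = |-3 − 8| = 11 m
3–8 s: |Δx| = |11 − -3| = 14 m
Total path = 25 m; average speed = 25/8 = 3.125 m/s.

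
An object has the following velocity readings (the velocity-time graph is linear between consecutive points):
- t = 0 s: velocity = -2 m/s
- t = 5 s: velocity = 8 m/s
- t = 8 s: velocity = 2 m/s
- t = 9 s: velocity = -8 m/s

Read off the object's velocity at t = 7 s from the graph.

4 m/s

On 5–8 s the graph is linear from 8 to 2 m/s: v(7) = 8 + (2 − 8)·(7 − 5)/(8 − 5) = 4 m/s.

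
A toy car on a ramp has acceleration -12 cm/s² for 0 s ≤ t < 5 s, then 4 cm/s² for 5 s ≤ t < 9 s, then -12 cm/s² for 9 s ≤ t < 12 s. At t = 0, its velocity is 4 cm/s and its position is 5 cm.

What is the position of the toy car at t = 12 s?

-491 cm

On each constant-a segment, Δv = aΔt and Δx = v₀Δt + ½aΔt²; chain segment to segment.
0–5 s: v starts 4 cm/s; Δx = 4·5 + ½·-12·5² = -130 cm; v ends -56 cm/s.
5–9 s: v starts -56 cm/s; Δx = -56·4 + ½·4·4² = -192 cm; v ends -40 cm/s.
9–12 s: v starts -40 cm/s; Δx = -40·3 + ½·-12·3² = -174 cm; v ends -76 cm/s.
x(12) = 5 + Σ Δx = -491 cm.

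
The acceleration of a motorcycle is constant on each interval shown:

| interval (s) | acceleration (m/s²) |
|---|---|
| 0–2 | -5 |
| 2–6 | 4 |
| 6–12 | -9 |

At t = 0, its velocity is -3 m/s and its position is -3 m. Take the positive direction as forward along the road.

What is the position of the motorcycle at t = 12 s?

-183 m

On each constant-a segment, Δv = aΔt and Δx = v₀Δt + ½aΔt²; chain segment to segment.
0–2 s: v starts -3 m/s; Δx = -3·2 + ½·-5·2² = -16 m; v ends -13 m/s.
2–6 s: v starts -13 m/s; Δx = -13·4 + ½·4·4² = -20 m; v ends 3 m/s.
6–12 s: v starts 3 m/s; Δx = 3·6 + ½·-9·6² = -144 m; v ends -51 m/s.
x(12) = -3 + Σ Δx = -183 m.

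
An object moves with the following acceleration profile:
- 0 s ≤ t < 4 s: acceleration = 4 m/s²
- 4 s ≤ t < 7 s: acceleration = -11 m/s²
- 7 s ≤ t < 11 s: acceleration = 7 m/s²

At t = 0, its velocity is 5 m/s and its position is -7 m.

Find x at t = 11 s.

On each constant-a segment, Δv = aΔt and Δx = v₀Δt + ½aΔt²; chain segment to segment.
0–4 s: v starts 5 m/s; Δx = 5·4 + ½·4·4² = 52 m; v ends 21 m/s.
4–7 s: v starts 21 m/s; Δx = 21·3 + ½·-11·3² = 13.5 m; v ends -12 m/s.
7–11 s: v starts -12 m/s; Δx = -12·4 + ½·7·4² = 8 m; v ends 16 m/s.
x(11) = -7 + Σ Δx = 66.5 m.

66.5 m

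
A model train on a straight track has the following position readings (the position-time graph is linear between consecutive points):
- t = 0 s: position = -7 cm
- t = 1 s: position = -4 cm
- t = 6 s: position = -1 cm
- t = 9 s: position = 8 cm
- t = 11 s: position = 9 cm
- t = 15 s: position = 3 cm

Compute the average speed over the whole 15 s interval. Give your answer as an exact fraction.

Average speed = (total path length)/(elapsed time); on a piecewise-linear x-t graph the path length is Σ|Δx|.
0–1 s: |Δx| = |-4 − -7| = 3 cm
1–6 s: |Δx| = |-1 − -4| = 3 cm
6–9 s: |Δx| = |8 − -1| = 9 cm
9–11 s: |Δx| = |9 − 8| = 1 cm
11–15 s: |Δx| = |3 − 9| = 6 cm
Total path = 22 cm; average speed = 22/15 = 22/15 cm/s.

22/15 cm/s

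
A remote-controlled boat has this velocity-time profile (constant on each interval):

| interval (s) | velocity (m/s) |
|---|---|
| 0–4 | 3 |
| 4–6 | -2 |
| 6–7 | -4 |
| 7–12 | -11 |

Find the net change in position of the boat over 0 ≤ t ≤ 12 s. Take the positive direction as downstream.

Displacement is the signed area under the v-t curve.
0–4 s: 3 × 4 = 12 m
4–6 s: -2 × 2 = -4 m
6–7 s: -4 × 1 = -4 m
7–12 s: -11 × 5 = -55 m
Net displacement = -51 m

-51 m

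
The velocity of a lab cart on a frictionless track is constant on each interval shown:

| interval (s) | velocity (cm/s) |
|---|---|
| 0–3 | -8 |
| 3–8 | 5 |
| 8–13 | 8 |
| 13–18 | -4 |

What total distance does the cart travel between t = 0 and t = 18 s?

109 cm

Distance (not displacement) is the total path length: add the absolute areas under v-t.
0–3 s: |-8| × 3 = 24 cm
3–8 s: |5| × 5 = 25 cm
8–13 s: |8| × 5 = 40 cm
13–18 s: |-4| × 5 = 20 cm
Total distance = 109 cm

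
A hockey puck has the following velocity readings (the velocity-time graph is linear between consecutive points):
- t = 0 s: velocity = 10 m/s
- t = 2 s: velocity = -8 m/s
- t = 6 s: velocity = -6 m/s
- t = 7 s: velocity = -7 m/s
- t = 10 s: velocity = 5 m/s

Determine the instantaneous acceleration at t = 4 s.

Acceleration is the slope of the v-t graph on 2–6 s: (-6 − -8)/(6 − 2) = 0.5 m/s².

0.5 m/s²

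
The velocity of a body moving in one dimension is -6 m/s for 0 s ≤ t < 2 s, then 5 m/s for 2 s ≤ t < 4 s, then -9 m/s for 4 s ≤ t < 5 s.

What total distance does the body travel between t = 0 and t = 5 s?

Distance (not displacement) is the total path length: add the absolute areas under v-t.
0–2 s: |-6| × 2 = 12 m
2–4 s: |5| × 2 = 10 m
4–5 s: |-9| × 1 = 9 m
Total distance = 31 m

31 m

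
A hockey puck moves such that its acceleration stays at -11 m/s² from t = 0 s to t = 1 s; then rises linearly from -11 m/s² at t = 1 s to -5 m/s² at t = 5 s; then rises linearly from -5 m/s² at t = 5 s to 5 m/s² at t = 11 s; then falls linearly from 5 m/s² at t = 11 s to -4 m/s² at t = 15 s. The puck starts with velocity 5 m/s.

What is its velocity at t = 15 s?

Δv equals the area under the a-t graph; then v = v₀ + Δv.
0–1 s: -11 × 1 = -11 m/s
1–5 s: ½(-11 + -5)(4) = -32 m/s
5–11 s: ½(-5 + 5)(6) = 0 m/s
11–15 s: ½(5 + -4)(4) = 2 m/s
Δv = -41 m/s, so v(15) = 5 + (-41) = -36 m/s.

-36 m/s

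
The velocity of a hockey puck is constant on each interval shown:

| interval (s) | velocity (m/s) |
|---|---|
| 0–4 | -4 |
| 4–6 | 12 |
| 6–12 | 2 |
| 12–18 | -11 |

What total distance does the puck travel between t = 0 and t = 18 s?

Total distance travelled is ∫|v| dt — sum the magnitudes of each area piece.
0–4 s: |-4| × 4 = 16 m
4–6 s: |12| × 2 = 24 m
6–12 s: |2| × 6 = 12 m
12–18 s: |-11| × 6 = 66 m
Total distance = 118 m

118 m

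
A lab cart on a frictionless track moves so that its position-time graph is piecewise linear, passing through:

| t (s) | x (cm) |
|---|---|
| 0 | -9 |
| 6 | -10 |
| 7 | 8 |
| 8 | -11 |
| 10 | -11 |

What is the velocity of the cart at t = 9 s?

0 cm/s

Velocity is the slope of the x-t graph on 8–10 s: (-11 − -11)/(10 − 8) = 0 cm/s.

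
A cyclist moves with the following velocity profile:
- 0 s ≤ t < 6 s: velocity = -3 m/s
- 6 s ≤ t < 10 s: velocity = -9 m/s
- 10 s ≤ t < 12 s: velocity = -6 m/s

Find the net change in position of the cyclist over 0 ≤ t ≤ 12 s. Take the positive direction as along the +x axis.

Net displacement equals the area under the velocity-time graph (areas below the axis count negative).
0–6 s: -3 × 6 = -18 m
6–10 s: -9 × 4 = -36 m
10–12 s: -6 × 2 = -12 m
Net displacement = -66 m

-66 m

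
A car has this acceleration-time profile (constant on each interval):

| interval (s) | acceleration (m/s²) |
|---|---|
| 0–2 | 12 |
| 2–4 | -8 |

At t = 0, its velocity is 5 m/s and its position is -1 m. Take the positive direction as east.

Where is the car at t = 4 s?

On each constant-a segment, Δv = aΔt and Δx = v₀Δt + ½aΔt²; chain segment to segment.
0–2 s: v starts 5 m/s; Δx = 5·2 + ½·12·2² = 34 m; v ends 29 m/s.
2–4 s: v starts 29 m/s; Δx = 29·2 + ½·-8·2² = 42 m; v ends 13 m/s.
x(4) = -1 + Σ Δx = 75 m.

75 m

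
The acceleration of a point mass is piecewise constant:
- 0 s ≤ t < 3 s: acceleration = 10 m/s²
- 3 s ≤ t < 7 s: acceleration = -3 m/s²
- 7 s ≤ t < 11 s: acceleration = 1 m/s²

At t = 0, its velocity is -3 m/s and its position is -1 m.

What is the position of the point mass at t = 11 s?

On each constant-a segment, Δv = aΔt and Δx = v₀Δt + ½aΔt²; chain segment to segment.
0–3 s: v starts -3 m/s; Δx = -3·3 + ½·10·3² = 36 m; v ends 27 m/s.
3–7 s: v starts 27 m/s; Δx = 27·4 + ½·-3·4² = 84 m; v ends 15 m/s.
7–11 s: v starts 15 m/s; Δx = 15·4 + ½·1·4² = 68 m; v ends 19 m/s.
x(11) = -1 + Σ Δx = 187 m.

187 m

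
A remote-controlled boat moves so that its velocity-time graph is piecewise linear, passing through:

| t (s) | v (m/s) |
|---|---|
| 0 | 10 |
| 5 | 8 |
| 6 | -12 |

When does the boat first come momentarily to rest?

t = 5.4 s

v changes sign on 5–6 s (from 8 to -12); the graph is linear there, so v = 0 at t = 5 + (-8)·(6 − 5)/(-12 − 8) = 5.4 s.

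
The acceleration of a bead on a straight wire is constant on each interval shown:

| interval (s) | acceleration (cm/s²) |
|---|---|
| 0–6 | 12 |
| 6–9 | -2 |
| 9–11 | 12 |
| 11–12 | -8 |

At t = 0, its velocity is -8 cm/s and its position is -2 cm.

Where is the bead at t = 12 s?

On each constant-a segment, Δv = aΔt and Δx = v₀Δt + ½aΔt²; chain segment to segment.
0–6 s: v starts -8 cm/s; Δx = -8·6 + ½·12·6² = 168 cm; v ends 64 cm/s.
6–9 s: v starts 64 cm/s; Δx = 64·3 + ½·-2·3² = 183 cm; v ends 58 cm/s.
9–11 s: v starts 58 cm/s; Δx = 58·2 + ½·12·2² = 140 cm; v ends 82 cm/s.
11–12 s: v starts 82 cm/s; Δx = 82·1 + ½·-8·1² = 78 cm; v ends 74 cm/s.
x(12) = -2 + Σ Δx = 567 cm.

567 cm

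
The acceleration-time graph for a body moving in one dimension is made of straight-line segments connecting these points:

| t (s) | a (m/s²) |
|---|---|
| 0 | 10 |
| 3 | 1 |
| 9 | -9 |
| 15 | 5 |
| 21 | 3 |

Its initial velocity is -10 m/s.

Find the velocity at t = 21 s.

Δv equals the area under the a-t graph; then v = v₀ + Δv.
0–3 s: ½(10 + 1)(3) = 16.5 m/s
3–9 s: ½(1 + -9)(6) = -24 m/s
9–15 s: ½(-9 + 5)(6) = -12 m/s
15–21 s: ½(5 + 3)(6) = 24 m/s
Δv = 4.5 m/s, so v(21) = -10 + (4.5) = -5.5 m/s.

-5.5 m/s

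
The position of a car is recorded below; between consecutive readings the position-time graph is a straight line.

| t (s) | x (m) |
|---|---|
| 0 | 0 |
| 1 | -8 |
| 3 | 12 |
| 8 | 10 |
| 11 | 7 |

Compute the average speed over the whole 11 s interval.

Average speed = (total path length)/(elapsed time); on a piecewise-linear x-t graph the path length is Σ|Δx|.
0–1 s: |Δx| = |-8 − 0| = 8 m
1–3 s: |Δx| = |12 − -8| = 20 m
3–8 s: |Δx| = |10 − 12| = 2 m
8–11 s: |Δx| = |7 − 10| = 3 m
Total path = 33 m; average speed = 33/11 = 3 m/s.

3 m/s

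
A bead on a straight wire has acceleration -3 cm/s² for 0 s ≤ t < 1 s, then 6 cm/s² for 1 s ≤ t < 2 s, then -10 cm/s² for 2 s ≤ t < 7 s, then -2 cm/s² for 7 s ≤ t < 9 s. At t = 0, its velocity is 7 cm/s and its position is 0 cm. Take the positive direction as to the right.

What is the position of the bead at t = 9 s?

-146.5 cm

On each constant-a segment, Δv = aΔt and Δx = v₀Δt + ½aΔt²; chain segment to segment.
0–1 s: v starts 7 cm/s; Δx = 7·1 + ½·-3·1² = 5.5 cm; v ends 4 cm/s.
1–2 s: v starts 4 cm/s; Δx = 4·1 + ½·6·1² = 7 cm; v ends 10 cm/s.
2–7 s: v starts 10 cm/s; Δx = 10·5 + ½·-10·5² = -75 cm; v ends -40 cm/s.
7–9 s: v starts -40 cm/s; Δx = -40·2 + ½·-2·2² = -84 cm; v ends -44 cm/s.
x(9) = 0 + Σ Δx = -146.5 cm.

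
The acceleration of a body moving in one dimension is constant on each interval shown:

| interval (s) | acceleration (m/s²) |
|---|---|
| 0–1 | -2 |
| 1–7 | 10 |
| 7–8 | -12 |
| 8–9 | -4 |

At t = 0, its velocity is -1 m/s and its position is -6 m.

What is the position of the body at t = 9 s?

On each constant-a segment, Δv = aΔt and Δx = v₀Δt + ½aΔt²; chain segment to segment.
0–1 s: v starts -1 m/s; Δx = -1·1 + ½·-2·1² = -2 m; v ends -3 m/s.
1–7 s: v starts -3 m/s; Δx = -3·6 + ½·10·6² = 162 m; v ends 57 m/s.
7–8 s: v starts 57 m/s; Δx = 57·1 + ½·-12·1² = 51 m; v ends 45 m/s.
8–9 s: v starts 45 m/s; Δx = 45·1 + ½·-4·1² = 43 m; v ends 41 m/s.
x(9) = -6 + Σ Δx = 248 m.

248 m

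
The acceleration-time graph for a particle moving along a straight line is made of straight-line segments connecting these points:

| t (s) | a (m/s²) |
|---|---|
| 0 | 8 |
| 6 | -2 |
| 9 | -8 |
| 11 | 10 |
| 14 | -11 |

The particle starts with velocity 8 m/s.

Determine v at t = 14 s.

Δv equals the area under the a-t graph; then v = v₀ + Δv.
0–6 s: ½(8 + -2)(6) = 18 m/s
6–9 s: ½(-2 + -8)(3) = -15 m/s
9–11 s: ½(-8 + 10)(2) = 2 m/s
11–14 s: ½(10 + -11)(3) = -1.5 m/s
Δv = 3.5 m/s, so v(14) = 8 + (3.5) = 11.5 m/s.

11.5 m/s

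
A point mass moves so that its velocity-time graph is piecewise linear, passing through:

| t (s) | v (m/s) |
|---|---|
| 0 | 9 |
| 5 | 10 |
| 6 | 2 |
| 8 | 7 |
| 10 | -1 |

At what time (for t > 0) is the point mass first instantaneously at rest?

v changes sign on 8–10 s (from 7 to -1); the graph is linear there, so v = 0 at t = 8 + (-7)·(10 − 8)/(-1 − 7) = 9.75 s.

t = 9.75 s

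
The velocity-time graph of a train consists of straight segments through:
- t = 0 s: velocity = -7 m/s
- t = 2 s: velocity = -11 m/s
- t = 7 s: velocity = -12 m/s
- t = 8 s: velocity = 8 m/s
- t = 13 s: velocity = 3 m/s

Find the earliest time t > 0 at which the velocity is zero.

v changes sign on 7–8 s (from -12 to 8); the graph is linear there, so v = 0 at t = 7 + (12)·(8 − 7)/(8 − -12) = 7.6 s.

t = 7.6 s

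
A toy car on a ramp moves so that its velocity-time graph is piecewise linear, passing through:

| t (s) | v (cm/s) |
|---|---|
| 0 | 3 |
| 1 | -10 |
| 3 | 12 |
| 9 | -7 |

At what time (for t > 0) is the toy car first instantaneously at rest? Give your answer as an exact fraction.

t = 3/13 s

v changes sign on 0–1 s (from 3 to -10); the graph is linear there, so v = 0 at t = 0 + (-3)·(1 − 0)/(-10 − 3) = 3/13 s.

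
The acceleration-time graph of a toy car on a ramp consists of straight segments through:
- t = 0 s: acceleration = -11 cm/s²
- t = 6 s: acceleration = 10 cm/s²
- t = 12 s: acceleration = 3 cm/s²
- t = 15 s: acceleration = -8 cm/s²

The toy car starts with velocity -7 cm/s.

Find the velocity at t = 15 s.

21.5 cm/s

Δv equals the area under the a-t graph; then v = v₀ + Δv.
0–6 s: ½(-11 + 10)(6) = -3 cm/s
6–12 s: ½(10 + 3)(6) = 39 cm/s
12–15 s: ½(3 + -8)(3) = -7.5 cm/s
Δv = 28.5 cm/s, so v(15) = -7 + (28.5) = 21.5 cm/s.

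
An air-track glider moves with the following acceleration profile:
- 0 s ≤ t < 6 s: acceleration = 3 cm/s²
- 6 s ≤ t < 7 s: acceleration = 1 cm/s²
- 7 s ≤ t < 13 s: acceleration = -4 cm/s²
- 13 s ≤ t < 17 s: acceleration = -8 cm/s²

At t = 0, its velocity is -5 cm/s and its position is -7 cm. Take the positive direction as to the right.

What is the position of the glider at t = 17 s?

-61.5 cm

On each constant-a segment, Δv = aΔt and Δx = v₀Δt + ½aΔt²; chain segment to segment.
0–6 s: v starts -5 cm/s; Δx = -5·6 + ½·3·6² = 24 cm; v ends 13 cm/s.
6–7 s: v starts 13 cm/s; Δx = 13·1 + ½·1·1² = 13.5 cm; v ends 14 cm/s.
7–13 s: v starts 14 cm/s; Δx = 14·6 + ½·-4·6² = 12 cm; v ends -10 cm/s.
13–17 s: v starts -10 cm/s; Δx = -10·4 + ½·-8·4² = -104 cm; v ends -42 cm/s.
x(17) = -7 + Σ Δx = -61.5 cm.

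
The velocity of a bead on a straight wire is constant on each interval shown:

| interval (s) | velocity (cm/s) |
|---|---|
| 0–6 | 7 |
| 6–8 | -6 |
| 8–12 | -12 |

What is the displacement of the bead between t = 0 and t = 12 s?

Displacement is the signed area under the v-t curve.
0–6 s: 7 × 6 = 42 cm
6–8 s: -6 × 2 = -12 cm
8–12 s: -12 × 4 = -48 cm
Net displacement = -18 cm

-18 cm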